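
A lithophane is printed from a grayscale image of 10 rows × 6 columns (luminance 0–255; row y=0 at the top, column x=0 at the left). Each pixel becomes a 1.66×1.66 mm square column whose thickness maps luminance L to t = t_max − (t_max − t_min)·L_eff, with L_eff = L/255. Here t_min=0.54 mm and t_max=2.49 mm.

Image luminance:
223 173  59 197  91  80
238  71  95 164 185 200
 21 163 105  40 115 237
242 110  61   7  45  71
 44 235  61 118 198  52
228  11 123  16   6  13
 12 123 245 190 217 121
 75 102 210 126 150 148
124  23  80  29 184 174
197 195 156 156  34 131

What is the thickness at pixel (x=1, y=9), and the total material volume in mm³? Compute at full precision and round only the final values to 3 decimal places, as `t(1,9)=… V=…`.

t(1,9)=0.999 V=257.859

span = t_max - t_min = 2.49 - 0.54 = 1.950
L(1,9) = 195, L_eff = 195/255 = 0.764706
t(1,9) = 2.49 - 1.950·0.764706 = 0.999
Σt over all 10·6 pixels = 7954/85 ≈ 93.5764706
V = pitch²·Σt = 1.66²·7954/85 = 257.859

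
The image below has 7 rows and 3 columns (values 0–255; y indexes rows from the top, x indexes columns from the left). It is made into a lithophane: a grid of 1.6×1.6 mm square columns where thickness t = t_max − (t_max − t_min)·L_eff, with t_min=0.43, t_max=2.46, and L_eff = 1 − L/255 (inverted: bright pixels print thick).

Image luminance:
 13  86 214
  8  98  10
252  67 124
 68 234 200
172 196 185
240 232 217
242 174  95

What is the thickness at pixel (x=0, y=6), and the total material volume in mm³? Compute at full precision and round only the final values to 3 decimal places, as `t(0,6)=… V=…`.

t(0,6)=2.357 V=86.844

span = t_max - t_min = 2.46 - 0.43 = 2.030
L(0,6) = 242, L_eff = 1 - 242/255 = 0.050980 (inverted)
t(0,6) = 2.46 - 2.030·0.050980 = 2.357
Σt over all 7·3 pixels = 432523/12750 ≈ 33.9233725
V = pitch²·Σt = 1.6²·432523/12750 = 86.844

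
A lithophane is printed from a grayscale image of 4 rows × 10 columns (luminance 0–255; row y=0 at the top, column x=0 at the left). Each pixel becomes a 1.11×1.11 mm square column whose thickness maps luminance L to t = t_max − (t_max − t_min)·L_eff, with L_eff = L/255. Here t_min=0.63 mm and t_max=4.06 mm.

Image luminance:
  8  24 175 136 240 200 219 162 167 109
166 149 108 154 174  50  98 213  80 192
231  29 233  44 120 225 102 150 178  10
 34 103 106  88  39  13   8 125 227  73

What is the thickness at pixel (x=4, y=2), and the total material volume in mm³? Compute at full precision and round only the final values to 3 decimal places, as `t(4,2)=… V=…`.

t(4,2)=2.446 V=117.858

span = t_max - t_min = 4.06 - 0.63 = 3.430
L(4,2) = 120, L_eff = 120/255 = 0.470588
t(4,2) = 4.06 - 3.430·0.470588 = 2.446
Σt over all 4·10 pixels = 406539/4250 ≈ 95.6562353
V = pitch²·Σt = 1.11²·406539/4250 = 117.858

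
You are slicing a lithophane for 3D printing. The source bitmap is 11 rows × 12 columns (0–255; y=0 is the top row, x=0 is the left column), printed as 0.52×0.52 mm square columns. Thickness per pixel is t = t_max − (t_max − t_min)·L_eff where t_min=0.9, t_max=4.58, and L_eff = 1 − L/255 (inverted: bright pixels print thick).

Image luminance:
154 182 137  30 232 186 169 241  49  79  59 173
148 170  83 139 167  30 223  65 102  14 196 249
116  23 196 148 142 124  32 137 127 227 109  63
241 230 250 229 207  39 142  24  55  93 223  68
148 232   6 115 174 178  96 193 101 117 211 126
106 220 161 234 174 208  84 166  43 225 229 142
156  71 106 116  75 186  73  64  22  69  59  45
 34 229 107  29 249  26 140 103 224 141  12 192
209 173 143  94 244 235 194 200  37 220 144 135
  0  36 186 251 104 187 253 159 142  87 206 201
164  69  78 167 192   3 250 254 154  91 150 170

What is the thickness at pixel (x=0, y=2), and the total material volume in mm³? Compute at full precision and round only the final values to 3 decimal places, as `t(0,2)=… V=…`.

t(0,2)=2.574 V=103.617

span = t_max - t_min = 4.58 - 0.9 = 3.680
L(0,2) = 116, L_eff = 1 - 116/255 = 0.545098 (inverted)
t(0,2) = 4.58 - 3.680·0.545098 = 2.574
Σt over all 11·12 pixels = 814294/2125 ≈ 383.1971765
V = pitch²·Σt = 0.52²·814294/2125 = 103.617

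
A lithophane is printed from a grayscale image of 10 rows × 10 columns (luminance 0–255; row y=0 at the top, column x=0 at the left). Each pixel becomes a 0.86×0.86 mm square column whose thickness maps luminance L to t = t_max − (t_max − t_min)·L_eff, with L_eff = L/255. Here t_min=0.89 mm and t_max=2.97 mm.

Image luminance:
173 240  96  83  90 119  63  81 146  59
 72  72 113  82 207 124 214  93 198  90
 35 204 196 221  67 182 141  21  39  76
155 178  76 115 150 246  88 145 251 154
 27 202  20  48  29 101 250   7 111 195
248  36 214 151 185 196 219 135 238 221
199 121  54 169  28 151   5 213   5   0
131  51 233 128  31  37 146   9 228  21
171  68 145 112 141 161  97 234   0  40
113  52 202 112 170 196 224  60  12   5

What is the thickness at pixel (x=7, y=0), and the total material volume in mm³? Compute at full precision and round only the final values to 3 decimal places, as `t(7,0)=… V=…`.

span = t_max - t_min = 2.97 - 0.89 = 2.080
L(7,0) = 81, L_eff = 81/255 = 0.317647
t(7,0) = 2.97 - 2.080·0.317647 = 2.309
Σt over all 10·10 pixels = 1255699/6375 ≈ 196.9723922
V = pitch²·Σt = 0.86²·1255699/6375 = 145.681

t(7,0)=2.309 V=145.681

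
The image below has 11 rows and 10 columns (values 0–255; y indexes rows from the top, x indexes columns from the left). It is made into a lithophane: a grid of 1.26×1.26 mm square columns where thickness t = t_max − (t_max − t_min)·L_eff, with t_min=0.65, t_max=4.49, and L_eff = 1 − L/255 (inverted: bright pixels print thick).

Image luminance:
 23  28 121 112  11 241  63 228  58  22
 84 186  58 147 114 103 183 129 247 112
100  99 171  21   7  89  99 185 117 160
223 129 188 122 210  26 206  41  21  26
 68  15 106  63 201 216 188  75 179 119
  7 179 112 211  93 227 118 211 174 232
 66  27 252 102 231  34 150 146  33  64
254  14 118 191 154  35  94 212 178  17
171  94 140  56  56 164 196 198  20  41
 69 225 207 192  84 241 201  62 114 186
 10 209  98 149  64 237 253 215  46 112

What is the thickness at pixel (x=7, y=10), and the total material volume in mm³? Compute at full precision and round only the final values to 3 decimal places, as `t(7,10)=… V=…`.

span = t_max - t_min = 4.49 - 0.65 = 3.840
L(7,10) = 215, L_eff = 1 - 215/255 = 0.156863 (inverted)
t(7,10) = 4.49 - 3.840·0.156863 = 3.888
Σt over all 11·10 pixels = 1186179/4250 ≈ 279.1009412
V = pitch²·Σt = 1.26²·1186179/4250 = 443.101

t(7,10)=3.888 V=443.101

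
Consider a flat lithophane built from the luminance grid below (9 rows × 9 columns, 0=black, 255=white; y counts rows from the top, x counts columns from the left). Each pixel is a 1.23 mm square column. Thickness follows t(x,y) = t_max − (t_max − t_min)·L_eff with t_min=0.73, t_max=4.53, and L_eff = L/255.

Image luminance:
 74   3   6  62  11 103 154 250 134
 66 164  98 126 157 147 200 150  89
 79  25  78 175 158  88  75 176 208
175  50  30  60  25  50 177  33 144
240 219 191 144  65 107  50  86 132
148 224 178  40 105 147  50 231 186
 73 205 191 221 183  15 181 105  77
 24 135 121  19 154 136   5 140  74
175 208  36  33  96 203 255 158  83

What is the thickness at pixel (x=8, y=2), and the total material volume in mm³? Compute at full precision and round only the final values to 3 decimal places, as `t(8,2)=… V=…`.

t(8,2)=1.430 V=337.590

span = t_max - t_min = 4.53 - 0.73 = 3.800
L(8,2) = 208, L_eff = 208/255 = 0.815686
t(8,2) = 4.53 - 3.800·0.815686 = 1.430
Σt over all 9·9 pixels = 1138019/5100 ≈ 223.1409804
V = pitch²·Σt = 1.23²·1138019/5100 = 337.590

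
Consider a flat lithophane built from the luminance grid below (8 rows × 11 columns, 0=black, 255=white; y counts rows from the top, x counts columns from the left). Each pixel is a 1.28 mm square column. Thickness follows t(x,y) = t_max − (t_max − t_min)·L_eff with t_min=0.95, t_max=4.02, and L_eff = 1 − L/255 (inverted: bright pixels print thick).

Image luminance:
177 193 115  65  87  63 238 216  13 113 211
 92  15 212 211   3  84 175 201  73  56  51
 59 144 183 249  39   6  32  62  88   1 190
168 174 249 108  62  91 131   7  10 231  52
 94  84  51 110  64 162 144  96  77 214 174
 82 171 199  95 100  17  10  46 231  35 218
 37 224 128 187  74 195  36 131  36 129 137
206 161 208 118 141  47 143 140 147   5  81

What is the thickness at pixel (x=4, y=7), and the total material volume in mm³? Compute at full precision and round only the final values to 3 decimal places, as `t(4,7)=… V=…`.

t(4,7)=2.648 V=337.870

span = t_max - t_min = 4.02 - 0.95 = 3.070
L(4,7) = 141, L_eff = 1 - 141/255 = 0.447059 (inverted)
t(4,7) = 4.02 - 3.070·0.447059 = 2.648
Σt over all 8·11 pixels = 350573/1700 ≈ 206.2194118
V = pitch²·Σt = 1.28²·350573/1700 = 337.870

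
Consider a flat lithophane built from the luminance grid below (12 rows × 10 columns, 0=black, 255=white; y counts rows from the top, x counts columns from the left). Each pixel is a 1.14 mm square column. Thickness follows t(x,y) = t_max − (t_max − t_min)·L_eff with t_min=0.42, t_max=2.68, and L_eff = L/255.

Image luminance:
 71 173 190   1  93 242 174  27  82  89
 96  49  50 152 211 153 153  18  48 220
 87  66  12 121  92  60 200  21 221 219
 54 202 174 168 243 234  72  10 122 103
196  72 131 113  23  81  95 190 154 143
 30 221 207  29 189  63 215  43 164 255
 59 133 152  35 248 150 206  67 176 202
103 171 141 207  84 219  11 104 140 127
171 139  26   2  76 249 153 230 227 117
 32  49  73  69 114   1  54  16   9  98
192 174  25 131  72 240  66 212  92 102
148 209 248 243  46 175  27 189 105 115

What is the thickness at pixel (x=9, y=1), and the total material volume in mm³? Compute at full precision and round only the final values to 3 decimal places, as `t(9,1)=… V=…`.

span = t_max - t_min = 2.68 - 0.42 = 2.260
L(9,1) = 220, L_eff = 220/255 = 0.862745
t(9,1) = 2.68 - 2.260·0.862745 = 0.730
Σt over all 12·10 pixels = 403951/2125 ≈ 190.0945882
V = pitch²·Σt = 1.14²·403951/2125 = 247.047

t(9,1)=0.730 V=247.047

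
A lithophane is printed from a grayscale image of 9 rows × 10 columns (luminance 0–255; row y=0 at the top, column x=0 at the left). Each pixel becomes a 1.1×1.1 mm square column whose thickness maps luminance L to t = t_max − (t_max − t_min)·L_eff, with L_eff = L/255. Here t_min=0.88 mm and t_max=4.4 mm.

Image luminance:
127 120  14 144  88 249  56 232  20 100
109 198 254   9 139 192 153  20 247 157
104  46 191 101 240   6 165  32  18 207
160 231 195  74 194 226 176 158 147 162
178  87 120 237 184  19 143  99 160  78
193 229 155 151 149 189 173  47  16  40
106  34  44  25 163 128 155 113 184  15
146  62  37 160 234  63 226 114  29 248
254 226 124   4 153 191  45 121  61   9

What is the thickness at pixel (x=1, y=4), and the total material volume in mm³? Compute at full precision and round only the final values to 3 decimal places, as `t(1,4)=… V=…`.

span = t_max - t_min = 4.4 - 0.88 = 3.520
L(1,4) = 87, L_eff = 87/255 = 0.341176
t(1,4) = 4.4 - 3.520·0.341176 = 3.199
Σt over all 9·10 pixels = 1505284/6375 ≈ 236.1229804
V = pitch²·Σt = 1.1²·1505284/6375 = 285.709

t(1,4)=3.199 V=285.709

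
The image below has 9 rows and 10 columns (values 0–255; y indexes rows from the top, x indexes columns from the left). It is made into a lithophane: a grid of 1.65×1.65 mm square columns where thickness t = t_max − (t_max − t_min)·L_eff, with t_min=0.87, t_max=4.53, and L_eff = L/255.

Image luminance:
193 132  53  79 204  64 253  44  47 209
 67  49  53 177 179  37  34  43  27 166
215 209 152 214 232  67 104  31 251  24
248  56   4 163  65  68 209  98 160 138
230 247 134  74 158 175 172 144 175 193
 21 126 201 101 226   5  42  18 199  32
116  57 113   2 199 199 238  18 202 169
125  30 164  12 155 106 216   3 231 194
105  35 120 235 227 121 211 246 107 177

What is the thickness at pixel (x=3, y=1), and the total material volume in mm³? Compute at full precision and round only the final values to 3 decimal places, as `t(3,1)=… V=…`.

t(3,1)=1.990 V=655.745

span = t_max - t_min = 4.53 - 0.87 = 3.660
L(3,1) = 177, L_eff = 177/255 = 0.694118
t(3,1) = 4.53 - 3.660·0.694118 = 1.990
Σt over all 9·10 pixels = 1023661/4250 ≈ 240.8614118
V = pitch²·Σt = 1.65²·1023661/4250 = 655.745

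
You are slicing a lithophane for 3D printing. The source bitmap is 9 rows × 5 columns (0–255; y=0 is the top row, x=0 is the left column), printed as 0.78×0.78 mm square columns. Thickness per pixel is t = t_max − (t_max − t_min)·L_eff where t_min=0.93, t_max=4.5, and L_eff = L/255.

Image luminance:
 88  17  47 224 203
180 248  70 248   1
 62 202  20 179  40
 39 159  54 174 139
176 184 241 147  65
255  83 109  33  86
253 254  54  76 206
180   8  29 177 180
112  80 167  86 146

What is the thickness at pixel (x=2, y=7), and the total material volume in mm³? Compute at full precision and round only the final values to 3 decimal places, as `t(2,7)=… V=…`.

t(2,7)=4.094 V=73.961

span = t_max - t_min = 4.5 - 0.93 = 3.570
L(2,7) = 29, L_eff = 29/255 = 0.113725
t(2,7) = 4.5 - 3.570·0.113725 = 4.094
Σt over all 9·5 pixels = 121.566
V = pitch²·Σt = 0.78²·121.566 = 73.961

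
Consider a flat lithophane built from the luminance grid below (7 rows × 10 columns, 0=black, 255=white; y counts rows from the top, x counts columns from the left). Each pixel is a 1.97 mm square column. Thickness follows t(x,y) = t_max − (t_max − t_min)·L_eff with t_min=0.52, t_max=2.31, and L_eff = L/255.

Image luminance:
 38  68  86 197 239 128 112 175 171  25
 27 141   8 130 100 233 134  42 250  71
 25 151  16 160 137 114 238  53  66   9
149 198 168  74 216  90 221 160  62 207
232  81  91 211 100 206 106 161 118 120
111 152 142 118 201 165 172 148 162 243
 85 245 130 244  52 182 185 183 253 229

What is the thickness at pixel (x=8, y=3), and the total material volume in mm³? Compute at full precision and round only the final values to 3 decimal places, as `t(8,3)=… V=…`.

t(8,3)=1.875 V=362.827

span = t_max - t_min = 2.31 - 0.52 = 1.790
L(8,3) = 62, L_eff = 62/255 = 0.243137
t(8,3) = 2.31 - 1.790·0.243137 = 1.875
Σt over all 7·10 pixels = 794669/8500 ≈ 93.4904706
V = pitch²·Σt = 1.97²·794669/8500 = 362.827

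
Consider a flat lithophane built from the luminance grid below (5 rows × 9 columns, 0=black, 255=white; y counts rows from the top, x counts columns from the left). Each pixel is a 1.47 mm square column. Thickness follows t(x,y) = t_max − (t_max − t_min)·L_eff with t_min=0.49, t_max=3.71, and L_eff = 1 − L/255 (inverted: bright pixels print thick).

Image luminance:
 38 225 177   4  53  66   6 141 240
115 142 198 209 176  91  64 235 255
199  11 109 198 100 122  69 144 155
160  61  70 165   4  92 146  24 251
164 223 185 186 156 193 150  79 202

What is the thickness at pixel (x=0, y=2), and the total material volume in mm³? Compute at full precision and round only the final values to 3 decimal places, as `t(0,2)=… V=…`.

t(0,2)=3.003 V=212.814

span = t_max - t_min = 3.71 - 0.49 = 3.220
L(0,2) = 199, L_eff = 1 - 199/255 = 0.219608 (inverted)
t(0,2) = 3.71 - 3.220·0.219608 = 3.003
Σt over all 5·9 pixels = 2511341/25500 ≈ 98.4839608
V = pitch²·Σt = 1.47²·2511341/25500 = 212.814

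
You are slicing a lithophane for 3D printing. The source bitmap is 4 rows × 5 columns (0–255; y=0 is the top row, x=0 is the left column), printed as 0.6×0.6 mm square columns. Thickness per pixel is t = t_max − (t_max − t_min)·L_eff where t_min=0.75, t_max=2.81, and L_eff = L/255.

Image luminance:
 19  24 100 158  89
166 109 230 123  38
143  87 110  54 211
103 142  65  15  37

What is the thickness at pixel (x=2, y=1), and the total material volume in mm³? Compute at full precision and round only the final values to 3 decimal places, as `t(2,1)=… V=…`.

span = t_max - t_min = 2.81 - 0.75 = 2.060
L(2,1) = 230, L_eff = 230/255 = 0.901961
t(2,1) = 2.81 - 2.060·0.901961 = 0.952
Σt over all 4·5 pixels = 29893/750 ≈ 39.8573333
V = pitch²·Σt = 0.6²·29893/750 = 14.349

t(2,1)=0.952 V=14.349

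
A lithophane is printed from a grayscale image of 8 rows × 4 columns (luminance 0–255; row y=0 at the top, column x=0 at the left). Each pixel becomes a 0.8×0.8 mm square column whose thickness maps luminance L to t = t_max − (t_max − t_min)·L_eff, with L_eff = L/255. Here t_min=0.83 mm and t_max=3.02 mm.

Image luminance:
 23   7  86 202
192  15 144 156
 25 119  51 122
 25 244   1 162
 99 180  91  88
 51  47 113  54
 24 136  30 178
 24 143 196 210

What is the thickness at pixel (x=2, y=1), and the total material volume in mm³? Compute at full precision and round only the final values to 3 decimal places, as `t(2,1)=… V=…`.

span = t_max - t_min = 3.02 - 0.83 = 2.190
L(2,1) = 144, L_eff = 144/255 = 0.564706
t(2,1) = 3.02 - 2.190·0.564706 = 1.783
Σt over all 8·4 pixels = 292533/4250 ≈ 68.8312941
V = pitch²·Σt = 0.8²·292533/4250 = 44.052

t(2,1)=1.783 V=44.052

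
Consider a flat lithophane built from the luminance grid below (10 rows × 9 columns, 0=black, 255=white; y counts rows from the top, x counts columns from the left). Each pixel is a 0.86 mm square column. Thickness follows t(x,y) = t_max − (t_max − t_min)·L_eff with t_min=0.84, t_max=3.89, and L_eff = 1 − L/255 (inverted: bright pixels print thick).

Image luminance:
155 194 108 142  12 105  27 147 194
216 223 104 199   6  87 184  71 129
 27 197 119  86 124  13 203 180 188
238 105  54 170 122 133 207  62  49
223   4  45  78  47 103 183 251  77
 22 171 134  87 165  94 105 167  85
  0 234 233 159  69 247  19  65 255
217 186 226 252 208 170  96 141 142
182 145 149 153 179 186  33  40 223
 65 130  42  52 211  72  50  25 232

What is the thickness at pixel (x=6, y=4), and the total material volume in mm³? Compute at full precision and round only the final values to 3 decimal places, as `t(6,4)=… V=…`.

span = t_max - t_min = 3.89 - 0.84 = 3.050
L(6,4) = 183, L_eff = 1 - 183/255 = 0.282353 (inverted)
t(6,4) = 3.89 - 3.050·0.282353 = 3.029
Σt over all 10·9 pixels = 366603/1700 ≈ 215.6488235
V = pitch²·Σt = 0.86²·366603/1700 = 159.494

t(6,4)=3.029 V=159.494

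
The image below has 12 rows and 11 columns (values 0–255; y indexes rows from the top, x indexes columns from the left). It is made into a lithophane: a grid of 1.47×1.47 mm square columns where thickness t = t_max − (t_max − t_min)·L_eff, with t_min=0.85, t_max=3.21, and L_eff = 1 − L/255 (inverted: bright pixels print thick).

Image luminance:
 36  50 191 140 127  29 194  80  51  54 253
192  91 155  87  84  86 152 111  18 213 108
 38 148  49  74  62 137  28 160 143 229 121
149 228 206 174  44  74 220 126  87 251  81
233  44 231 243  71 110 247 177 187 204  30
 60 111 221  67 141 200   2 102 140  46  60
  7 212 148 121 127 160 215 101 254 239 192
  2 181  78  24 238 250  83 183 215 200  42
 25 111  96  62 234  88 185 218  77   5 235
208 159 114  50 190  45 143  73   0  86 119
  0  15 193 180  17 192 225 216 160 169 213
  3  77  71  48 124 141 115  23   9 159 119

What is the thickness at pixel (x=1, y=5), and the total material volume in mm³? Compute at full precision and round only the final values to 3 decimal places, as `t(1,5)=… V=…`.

span = t_max - t_min = 3.21 - 0.85 = 2.360
L(1,5) = 111, L_eff = 1 - 111/255 = 0.564706 (inverted)
t(1,5) = 3.21 - 2.360·0.564706 = 1.877
Σt over all 12·11 pixels = 1690073/6375 ≈ 265.1094902
V = pitch²·Σt = 1.47²·1690073/6375 = 572.875

t(1,5)=1.877 V=572.875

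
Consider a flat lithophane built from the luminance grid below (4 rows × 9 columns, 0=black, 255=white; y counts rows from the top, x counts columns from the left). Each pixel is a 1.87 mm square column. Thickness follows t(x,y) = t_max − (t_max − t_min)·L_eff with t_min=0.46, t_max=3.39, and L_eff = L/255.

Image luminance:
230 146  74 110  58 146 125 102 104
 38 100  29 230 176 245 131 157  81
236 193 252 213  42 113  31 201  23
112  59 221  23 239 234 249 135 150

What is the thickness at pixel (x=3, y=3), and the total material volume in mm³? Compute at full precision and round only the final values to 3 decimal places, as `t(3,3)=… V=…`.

t(3,3)=3.126 V=225.540

span = t_max - t_min = 3.39 - 0.46 = 2.930
L(3,3) = 23, L_eff = 23/255 = 0.090196
t(3,3) = 3.39 - 2.930·0.090196 = 3.126
Σt over all 4·9 pixels = 411169/6375 ≈ 64.4970980
V = pitch²·Σt = 1.87²·411169/6375 = 225.540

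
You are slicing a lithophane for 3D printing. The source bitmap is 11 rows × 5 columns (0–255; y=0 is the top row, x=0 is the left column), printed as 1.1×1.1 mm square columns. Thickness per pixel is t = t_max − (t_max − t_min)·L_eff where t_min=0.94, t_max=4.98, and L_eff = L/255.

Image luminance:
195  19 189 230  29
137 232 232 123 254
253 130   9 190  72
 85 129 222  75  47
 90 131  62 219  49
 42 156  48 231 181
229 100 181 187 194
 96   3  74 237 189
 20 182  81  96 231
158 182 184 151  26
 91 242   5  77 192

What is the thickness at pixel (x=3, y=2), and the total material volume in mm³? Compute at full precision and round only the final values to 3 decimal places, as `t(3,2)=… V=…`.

t(3,2)=1.970 V=188.237

span = t_max - t_min = 4.98 - 0.94 = 4.040
L(3,2) = 190, L_eff = 190/255 = 0.745098
t(3,2) = 4.98 - 4.040·0.745098 = 1.970
Σt over all 11·5 pixels = 1983487/12750 ≈ 155.5676078
V = pitch²·Σt = 1.1²·1983487/12750 = 188.237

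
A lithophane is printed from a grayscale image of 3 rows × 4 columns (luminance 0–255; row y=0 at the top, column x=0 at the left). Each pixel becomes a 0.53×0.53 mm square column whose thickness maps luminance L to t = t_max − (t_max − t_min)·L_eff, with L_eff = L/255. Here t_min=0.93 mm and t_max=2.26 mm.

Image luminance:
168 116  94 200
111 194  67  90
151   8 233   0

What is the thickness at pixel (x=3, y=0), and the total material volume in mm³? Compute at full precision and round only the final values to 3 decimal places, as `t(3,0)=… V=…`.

t(3,0)=1.217 V=5.520

span = t_max - t_min = 2.26 - 0.93 = 1.330
L(3,0) = 200, L_eff = 200/255 = 0.784314
t(3,0) = 2.26 - 1.330·0.784314 = 1.217
Σt over all 3·4 pixels = 125276/6375 ≈ 19.6511373
V = pitch²·Σt = 0.53²·125276/6375 = 5.520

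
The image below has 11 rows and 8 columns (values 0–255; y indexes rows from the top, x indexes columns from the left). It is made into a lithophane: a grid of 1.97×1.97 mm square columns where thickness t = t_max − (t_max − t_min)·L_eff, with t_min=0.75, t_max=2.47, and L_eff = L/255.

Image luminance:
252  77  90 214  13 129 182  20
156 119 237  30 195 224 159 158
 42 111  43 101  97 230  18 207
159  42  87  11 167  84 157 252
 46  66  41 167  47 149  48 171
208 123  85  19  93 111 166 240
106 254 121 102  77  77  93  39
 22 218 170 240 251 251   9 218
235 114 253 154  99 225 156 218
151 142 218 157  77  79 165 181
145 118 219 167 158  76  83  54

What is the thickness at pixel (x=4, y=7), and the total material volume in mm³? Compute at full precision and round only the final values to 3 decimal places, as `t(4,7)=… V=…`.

t(4,7)=0.777 V=536.365

span = t_max - t_min = 2.47 - 0.75 = 1.720
L(4,7) = 251, L_eff = 251/255 = 0.984314
t(4,7) = 2.47 - 1.720·0.984314 = 0.777
Σt over all 11·8 pixels = 176213/1275 ≈ 138.2062745
V = pitch²·Σt = 1.97²·176213/1275 = 536.365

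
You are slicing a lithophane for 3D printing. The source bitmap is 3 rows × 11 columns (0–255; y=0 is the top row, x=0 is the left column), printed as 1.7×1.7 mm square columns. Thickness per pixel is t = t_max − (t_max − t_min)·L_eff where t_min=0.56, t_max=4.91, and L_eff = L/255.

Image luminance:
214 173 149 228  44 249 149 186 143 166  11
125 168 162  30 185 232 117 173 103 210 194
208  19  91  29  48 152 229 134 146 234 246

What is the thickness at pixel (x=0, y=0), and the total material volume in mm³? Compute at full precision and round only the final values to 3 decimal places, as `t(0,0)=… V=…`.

t(0,0)=1.259 V=224.380

span = t_max - t_min = 4.91 - 0.56 = 4.350
L(0,0) = 214, L_eff = 214/255 = 0.839216
t(0,0) = 4.91 - 4.350·0.839216 = 1.259
Σt over all 3·11 pixels = 77.64
V = pitch²·Σt = 1.7²·77.64 = 224.380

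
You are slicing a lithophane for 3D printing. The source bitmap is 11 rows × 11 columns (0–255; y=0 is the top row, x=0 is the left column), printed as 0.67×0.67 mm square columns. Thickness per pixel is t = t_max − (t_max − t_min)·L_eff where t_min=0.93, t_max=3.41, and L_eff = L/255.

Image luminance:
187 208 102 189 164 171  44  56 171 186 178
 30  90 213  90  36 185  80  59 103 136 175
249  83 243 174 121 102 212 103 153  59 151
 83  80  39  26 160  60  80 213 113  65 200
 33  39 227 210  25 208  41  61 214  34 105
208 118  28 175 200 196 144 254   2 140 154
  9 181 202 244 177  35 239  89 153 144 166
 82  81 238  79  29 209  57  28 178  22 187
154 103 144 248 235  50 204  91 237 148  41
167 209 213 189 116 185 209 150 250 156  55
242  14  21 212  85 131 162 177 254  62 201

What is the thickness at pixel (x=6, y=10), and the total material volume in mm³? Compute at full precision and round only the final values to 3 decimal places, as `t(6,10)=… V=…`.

t(6,10)=1.834 V=113.701

span = t_max - t_min = 3.41 - 0.93 = 2.480
L(6,10) = 162, L_eff = 162/255 = 0.635294
t(6,10) = 3.41 - 2.480·0.635294 = 1.834
Σt over all 11·11 pixels = 6458819/25500 ≈ 253.2870196
V = pitch²·Σt = 0.67²·6458819/25500 = 113.701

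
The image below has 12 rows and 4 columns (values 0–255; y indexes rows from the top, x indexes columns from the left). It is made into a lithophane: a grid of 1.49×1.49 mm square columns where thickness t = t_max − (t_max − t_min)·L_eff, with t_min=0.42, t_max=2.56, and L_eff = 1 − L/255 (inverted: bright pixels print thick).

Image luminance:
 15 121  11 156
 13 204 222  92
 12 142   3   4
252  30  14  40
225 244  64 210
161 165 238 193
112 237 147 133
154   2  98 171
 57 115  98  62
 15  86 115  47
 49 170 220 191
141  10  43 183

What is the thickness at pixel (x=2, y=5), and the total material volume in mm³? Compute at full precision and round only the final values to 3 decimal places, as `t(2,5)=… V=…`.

span = t_max - t_min = 2.56 - 0.42 = 2.140
L(2,5) = 238, L_eff = 1 - 238/255 = 0.066667 (inverted)
t(2,5) = 2.56 - 2.140·0.066667 = 2.417
Σt over all 12·4 pixels = 281383/4250 ≈ 66.2077647
V = pitch²·Σt = 1.49²·281383/4250 = 146.988

t(2,5)=2.417 V=146.988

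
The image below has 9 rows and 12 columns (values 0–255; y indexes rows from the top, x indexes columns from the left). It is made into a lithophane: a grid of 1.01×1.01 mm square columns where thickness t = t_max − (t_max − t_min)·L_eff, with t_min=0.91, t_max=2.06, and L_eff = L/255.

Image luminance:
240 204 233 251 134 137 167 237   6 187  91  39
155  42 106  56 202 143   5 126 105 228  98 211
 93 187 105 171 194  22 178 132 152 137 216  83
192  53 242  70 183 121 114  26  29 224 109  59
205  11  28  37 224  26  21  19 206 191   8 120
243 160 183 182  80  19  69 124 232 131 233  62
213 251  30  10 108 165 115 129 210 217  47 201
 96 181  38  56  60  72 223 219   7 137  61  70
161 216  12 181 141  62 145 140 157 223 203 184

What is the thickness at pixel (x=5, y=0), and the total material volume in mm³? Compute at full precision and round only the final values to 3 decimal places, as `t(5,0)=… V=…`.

t(5,0)=1.442 V=162.316

span = t_max - t_min = 2.06 - 0.91 = 1.150
L(5,0) = 137, L_eff = 137/255 = 0.537255
t(5,0) = 2.06 - 1.150·0.537255 = 1.442
Σt over all 9·12 pixels = 405749/2550 ≈ 159.1172549
V = pitch²·Σt = 1.01²·405749/2550 = 162.316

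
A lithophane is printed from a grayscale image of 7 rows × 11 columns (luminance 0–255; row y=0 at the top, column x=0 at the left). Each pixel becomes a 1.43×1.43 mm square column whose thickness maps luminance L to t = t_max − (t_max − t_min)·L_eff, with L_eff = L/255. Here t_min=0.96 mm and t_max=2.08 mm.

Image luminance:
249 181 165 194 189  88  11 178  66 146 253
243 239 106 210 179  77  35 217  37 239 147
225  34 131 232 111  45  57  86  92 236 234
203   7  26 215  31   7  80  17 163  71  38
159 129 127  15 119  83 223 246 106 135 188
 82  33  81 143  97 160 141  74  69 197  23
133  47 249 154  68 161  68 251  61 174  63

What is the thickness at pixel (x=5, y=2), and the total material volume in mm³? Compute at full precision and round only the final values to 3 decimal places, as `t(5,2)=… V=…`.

span = t_max - t_min = 2.08 - 0.96 = 1.120
L(5,2) = 45, L_eff = 45/255 = 0.176471
t(5,2) = 2.08 - 1.120·0.176471 = 1.882
Σt over all 7·11 pixels = 248416/2125 ≈ 116.9016471
V = pitch²·Σt = 1.43²·248416/2125 = 239.052

t(5,2)=1.882 V=239.052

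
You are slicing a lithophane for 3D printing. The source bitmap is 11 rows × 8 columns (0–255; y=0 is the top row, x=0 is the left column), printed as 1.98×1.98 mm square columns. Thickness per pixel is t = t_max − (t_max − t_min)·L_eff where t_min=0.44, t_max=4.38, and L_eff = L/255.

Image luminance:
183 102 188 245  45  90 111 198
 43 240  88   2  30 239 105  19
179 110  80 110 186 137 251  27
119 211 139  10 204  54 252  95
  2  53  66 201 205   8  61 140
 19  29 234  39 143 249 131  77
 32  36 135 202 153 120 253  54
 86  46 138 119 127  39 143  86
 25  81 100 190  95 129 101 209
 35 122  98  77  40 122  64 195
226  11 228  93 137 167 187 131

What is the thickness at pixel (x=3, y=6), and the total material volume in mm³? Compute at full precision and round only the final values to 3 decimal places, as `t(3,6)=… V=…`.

span = t_max - t_min = 4.38 - 0.44 = 3.940
L(3,6) = 202, L_eff = 202/255 = 0.792157
t(3,6) = 4.38 - 3.940·0.792157 = 1.259
Σt over all 11·8 pixels = 2869303/12750 ≈ 225.0433725
V = pitch²·Σt = 1.98²·2869303/12750 = 882.260

t(3,6)=1.259 V=882.260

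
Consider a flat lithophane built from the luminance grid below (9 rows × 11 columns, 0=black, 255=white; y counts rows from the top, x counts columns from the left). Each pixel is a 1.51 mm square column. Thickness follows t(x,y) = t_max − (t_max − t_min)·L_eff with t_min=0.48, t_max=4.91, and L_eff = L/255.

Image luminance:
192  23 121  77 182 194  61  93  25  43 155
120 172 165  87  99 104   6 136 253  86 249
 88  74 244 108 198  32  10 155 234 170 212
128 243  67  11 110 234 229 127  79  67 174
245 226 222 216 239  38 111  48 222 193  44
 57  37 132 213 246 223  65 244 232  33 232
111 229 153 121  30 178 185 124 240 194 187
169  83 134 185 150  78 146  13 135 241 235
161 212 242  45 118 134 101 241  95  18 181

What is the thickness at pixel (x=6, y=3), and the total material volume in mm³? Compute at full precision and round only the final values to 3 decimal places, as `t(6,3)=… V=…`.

t(6,3)=0.932 V=552.827

span = t_max - t_min = 4.91 - 0.48 = 4.430
L(6,3) = 229, L_eff = 229/255 = 0.898039
t(6,3) = 4.91 - 4.430·0.898039 = 0.932
Σt over all 9·11 pixels = 6182663/25500 ≈ 242.4573725
V = pitch²·Σt = 1.51²·6182663/25500 = 552.827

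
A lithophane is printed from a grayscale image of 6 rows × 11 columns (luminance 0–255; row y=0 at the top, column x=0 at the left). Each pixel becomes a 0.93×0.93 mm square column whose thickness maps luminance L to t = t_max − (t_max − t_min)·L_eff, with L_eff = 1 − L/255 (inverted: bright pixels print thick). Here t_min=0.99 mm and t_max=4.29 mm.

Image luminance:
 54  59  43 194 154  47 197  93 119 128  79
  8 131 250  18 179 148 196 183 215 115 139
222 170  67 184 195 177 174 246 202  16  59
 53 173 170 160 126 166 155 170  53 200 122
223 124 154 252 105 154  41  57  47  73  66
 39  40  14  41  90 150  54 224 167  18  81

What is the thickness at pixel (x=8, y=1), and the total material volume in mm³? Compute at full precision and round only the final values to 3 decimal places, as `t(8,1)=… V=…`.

span = t_max - t_min = 4.29 - 0.99 = 3.300
L(8,1) = 215, L_eff = 1 - 215/255 = 0.156863 (inverted)
t(8,1) = 4.29 - 3.300·0.156863 = 3.772
Σt over all 6·11 pixels = 72996/425 ≈ 171.7552941
V = pitch²·Σt = 0.93²·72996/425 = 148.551

t(8,1)=3.772 V=148.551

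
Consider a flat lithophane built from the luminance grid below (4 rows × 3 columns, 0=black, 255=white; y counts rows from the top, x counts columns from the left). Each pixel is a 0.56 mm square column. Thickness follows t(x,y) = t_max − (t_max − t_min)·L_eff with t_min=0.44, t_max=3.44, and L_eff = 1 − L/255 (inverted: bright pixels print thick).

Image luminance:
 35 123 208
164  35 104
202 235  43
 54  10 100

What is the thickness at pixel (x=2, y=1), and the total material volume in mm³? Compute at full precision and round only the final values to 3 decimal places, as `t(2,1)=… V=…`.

t(2,1)=1.664 V=6.500

span = t_max - t_min = 3.44 - 0.44 = 3.000
L(2,1) = 104, L_eff = 1 - 104/255 = 0.592157 (inverted)
t(2,1) = 3.44 - 3.000·0.592157 = 1.664
Σt over all 4·3 pixels = 8809/425 ≈ 20.7270588
V = pitch²·Σt = 0.56²·8809/425 = 6.500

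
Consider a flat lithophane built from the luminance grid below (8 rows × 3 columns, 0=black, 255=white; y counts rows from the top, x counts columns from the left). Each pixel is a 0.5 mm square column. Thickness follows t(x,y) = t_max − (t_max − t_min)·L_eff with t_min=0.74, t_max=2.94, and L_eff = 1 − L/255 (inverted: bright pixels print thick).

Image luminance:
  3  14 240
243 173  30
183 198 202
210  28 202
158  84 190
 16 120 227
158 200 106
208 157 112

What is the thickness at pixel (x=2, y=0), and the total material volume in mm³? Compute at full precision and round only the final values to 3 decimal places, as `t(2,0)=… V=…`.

t(2,0)=2.811 V=11.907

span = t_max - t_min = 2.94 - 0.74 = 2.200
L(2,0) = 240, L_eff = 1 - 240/255 = 0.058824 (inverted)
t(2,0) = 2.94 - 2.200·0.058824 = 2.811
Σt over all 8·3 pixels = 20242/425 ≈ 47.6282353
V = pitch²·Σt = 0.5²·20242/425 = 11.907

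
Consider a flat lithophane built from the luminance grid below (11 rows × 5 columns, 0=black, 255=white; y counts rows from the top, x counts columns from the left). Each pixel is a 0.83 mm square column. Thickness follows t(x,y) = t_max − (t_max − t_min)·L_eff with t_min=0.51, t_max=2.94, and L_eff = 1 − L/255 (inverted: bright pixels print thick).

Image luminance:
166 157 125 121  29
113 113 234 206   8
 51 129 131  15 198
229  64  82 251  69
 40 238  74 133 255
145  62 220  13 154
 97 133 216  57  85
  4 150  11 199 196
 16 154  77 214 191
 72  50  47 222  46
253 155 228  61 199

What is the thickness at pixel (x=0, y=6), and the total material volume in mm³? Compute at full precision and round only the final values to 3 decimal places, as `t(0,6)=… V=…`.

span = t_max - t_min = 2.94 - 0.51 = 2.430
L(0,6) = 97, L_eff = 1 - 97/255 = 0.619608 (inverted)
t(0,6) = 2.94 - 2.430·0.619608 = 1.434
Σt over all 11·5 pixels = 802023/8500 ≈ 94.3556471
V = pitch²·Σt = 0.83²·802023/8500 = 65.002

t(0,6)=1.434 V=65.002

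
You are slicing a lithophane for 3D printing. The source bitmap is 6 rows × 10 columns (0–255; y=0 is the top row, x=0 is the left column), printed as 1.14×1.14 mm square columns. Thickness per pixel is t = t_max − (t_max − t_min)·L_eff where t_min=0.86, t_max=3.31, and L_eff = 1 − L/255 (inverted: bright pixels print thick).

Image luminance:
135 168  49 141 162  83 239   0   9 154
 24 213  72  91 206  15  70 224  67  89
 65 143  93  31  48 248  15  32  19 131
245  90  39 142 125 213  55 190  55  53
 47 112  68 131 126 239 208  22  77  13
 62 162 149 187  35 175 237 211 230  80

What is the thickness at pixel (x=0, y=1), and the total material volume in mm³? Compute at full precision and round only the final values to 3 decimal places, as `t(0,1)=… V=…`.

t(0,1)=1.091 V=152.141

span = t_max - t_min = 3.31 - 0.86 = 2.450
L(0,1) = 24, L_eff = 1 - 24/255 = 0.905882 (inverted)
t(0,1) = 3.31 - 2.450·0.905882 = 1.091
Σt over all 6·10 pixels = 298523/2550 ≈ 117.0678431
V = pitch²·Σt = 1.14²·298523/2550 = 152.141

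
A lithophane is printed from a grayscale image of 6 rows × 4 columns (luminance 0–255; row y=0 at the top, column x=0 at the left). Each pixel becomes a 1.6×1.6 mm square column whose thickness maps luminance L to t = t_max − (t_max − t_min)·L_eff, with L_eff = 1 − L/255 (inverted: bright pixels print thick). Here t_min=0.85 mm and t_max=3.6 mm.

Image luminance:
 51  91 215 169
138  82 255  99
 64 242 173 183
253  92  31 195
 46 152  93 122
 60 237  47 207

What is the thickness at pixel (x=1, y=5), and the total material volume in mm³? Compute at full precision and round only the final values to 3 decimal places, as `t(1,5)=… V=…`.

span = t_max - t_min = 3.6 - 0.85 = 2.750
L(1,5) = 237, L_eff = 1 - 237/255 = 0.070588 (inverted)
t(1,5) = 3.6 - 2.750·0.070588 = 3.406
Σt over all 6·4 pixels = 3805/68 ≈ 55.9558824
V = pitch²·Σt = 1.6²·3805/68 = 143.247

t(1,5)=3.406 V=143.247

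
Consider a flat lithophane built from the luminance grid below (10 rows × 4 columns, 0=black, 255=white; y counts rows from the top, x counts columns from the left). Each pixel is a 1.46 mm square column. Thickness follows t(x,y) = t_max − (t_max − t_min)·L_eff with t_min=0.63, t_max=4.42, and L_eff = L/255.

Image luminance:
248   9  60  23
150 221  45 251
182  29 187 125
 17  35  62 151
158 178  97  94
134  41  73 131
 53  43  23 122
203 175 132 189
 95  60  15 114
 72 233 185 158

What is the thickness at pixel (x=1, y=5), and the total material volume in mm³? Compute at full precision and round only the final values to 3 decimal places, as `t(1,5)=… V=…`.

t(1,5)=3.811 V=231.988

span = t_max - t_min = 4.42 - 0.63 = 3.790
L(1,5) = 41, L_eff = 41/255 = 0.160784
t(1,5) = 4.42 - 3.790·0.160784 = 3.811
Σt over all 10·4 pixels = 163249/1500 ≈ 108.8326667
V = pitch²·Σt = 1.46²·163249/1500 = 231.988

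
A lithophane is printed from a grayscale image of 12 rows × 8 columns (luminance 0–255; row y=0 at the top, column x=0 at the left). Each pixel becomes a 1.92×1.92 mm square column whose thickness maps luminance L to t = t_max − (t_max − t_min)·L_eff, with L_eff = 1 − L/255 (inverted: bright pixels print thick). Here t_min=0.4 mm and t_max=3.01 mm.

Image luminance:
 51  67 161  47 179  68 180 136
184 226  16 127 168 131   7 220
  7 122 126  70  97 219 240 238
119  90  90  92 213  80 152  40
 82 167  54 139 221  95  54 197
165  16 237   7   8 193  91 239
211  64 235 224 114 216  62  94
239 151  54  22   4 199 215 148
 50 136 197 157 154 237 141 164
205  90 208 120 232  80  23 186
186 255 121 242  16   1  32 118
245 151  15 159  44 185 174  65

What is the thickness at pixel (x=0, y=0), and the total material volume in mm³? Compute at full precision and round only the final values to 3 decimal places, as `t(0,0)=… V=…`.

t(0,0)=0.922 V=615.804

span = t_max - t_min = 3.01 - 0.4 = 2.610
L(0,0) = 51, L_eff = 1 - 51/255 = 0.800000 (inverted)
t(0,0) = 3.01 - 2.610·0.800000 = 0.922
Σt over all 12·8 pixels = 1419903/8500 ≈ 167.0474118
V = pitch²·Σt = 1.92²·1419903/8500 = 615.804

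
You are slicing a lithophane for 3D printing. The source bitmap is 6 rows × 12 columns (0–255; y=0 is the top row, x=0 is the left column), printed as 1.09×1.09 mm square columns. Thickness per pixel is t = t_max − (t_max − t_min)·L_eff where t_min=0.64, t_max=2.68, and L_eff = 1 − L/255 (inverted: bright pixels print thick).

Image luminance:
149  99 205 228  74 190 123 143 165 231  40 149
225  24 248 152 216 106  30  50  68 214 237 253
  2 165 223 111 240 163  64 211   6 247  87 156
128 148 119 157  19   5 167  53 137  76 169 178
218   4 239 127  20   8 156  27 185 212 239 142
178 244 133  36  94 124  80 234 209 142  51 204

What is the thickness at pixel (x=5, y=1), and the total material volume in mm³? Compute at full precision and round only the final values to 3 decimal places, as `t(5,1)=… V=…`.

span = t_max - t_min = 2.68 - 0.64 = 2.040
L(5,1) = 106, L_eff = 1 - 106/255 = 0.584314 (inverted)
t(5,1) = 2.68 - 2.040·0.584314 = 1.488
Σt over all 6·12 pixels = 125.728
V = pitch²·Σt = 1.09²·125.728 = 149.377

t(5,1)=1.488 V=149.377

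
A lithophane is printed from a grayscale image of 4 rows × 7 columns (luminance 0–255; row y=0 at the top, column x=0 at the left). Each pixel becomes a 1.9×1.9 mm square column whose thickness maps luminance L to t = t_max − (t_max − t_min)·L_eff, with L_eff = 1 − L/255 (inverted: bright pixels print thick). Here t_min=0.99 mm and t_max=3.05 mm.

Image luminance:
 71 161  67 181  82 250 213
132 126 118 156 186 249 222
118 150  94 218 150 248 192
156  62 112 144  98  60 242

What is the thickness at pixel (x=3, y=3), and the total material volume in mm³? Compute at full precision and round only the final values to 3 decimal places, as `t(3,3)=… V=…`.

span = t_max - t_min = 3.05 - 0.99 = 2.060
L(3,3) = 144, L_eff = 1 - 144/255 = 0.435294 (inverted)
t(3,3) = 3.05 - 2.060·0.435294 = 2.153
Σt over all 4·7 pixels = 396002/6375 ≈ 62.1179608
V = pitch²·Σt = 1.9²·396002/6375 = 224.246

t(3,3)=2.153 V=224.246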